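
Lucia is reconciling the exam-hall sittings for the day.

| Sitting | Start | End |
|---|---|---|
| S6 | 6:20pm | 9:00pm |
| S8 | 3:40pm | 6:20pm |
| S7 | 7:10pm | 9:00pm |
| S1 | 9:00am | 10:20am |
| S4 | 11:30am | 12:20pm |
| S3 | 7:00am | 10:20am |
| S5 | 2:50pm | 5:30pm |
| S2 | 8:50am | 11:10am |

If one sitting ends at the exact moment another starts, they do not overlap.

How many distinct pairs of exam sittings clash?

5

Sorted by start: S3, S2, S1, S4, S5, S8, S6, S7.
S2 starts before S3 ends → S3 and S2 overlap.
S1 starts before S3 ends → S3 and S1 overlap.
S4 starts after S3 ends — done with S3.
S1 starts before S2 ends → S2 and S1 overlap.
S4 starts after S2 ends — done with S2.
S4 starts after S1 ends — done with S1.
S5 starts after S4 ends — done with S4.
S8 starts before S5 ends → S5 and S8 overlap.
S6 starts after S5 ends — done with S5.
S6 starts exactly when S8 ends (back-to-back, no overlap) — done with S8.
S7 starts before S6 ends → S6 and S7 overlap.
Overlapping pairs: S1 & S2, S1 & S3, S2 & S3, S5 & S8, S6 & S7 — 5 in total.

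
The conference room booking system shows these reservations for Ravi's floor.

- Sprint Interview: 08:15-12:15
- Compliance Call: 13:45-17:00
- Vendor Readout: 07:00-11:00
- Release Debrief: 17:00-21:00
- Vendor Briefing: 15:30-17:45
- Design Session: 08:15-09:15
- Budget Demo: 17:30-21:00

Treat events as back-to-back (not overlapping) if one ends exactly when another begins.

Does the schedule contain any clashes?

Yes

Sorted by start: Vendor Readout, Design Session, Sprint Interview, Compliance Call, Vendor Briefing, Release Debrief, Budget Demo.
Design Session starts before Vendor Readout ends → Vendor Readout and Design Session overlap.
That's a conflict, so the schedule is not conflict-free.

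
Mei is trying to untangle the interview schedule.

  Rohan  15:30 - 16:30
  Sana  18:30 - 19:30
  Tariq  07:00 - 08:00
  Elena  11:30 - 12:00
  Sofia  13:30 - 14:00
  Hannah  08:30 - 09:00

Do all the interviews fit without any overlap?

Yes

Sorted by start: Tariq, Hannah, Elena, Sofia, Rohan, Sana.
Hannah starts after Tariq ends — done with Tariq.
Elena starts after Hannah ends — done with Hannah.
Sofia starts after Elena ends — done with Elena.
Rohan starts after Sofia ends — done with Sofia.
Sana starts after Rohan ends.
Every pair is clear; the schedule has no overlaps.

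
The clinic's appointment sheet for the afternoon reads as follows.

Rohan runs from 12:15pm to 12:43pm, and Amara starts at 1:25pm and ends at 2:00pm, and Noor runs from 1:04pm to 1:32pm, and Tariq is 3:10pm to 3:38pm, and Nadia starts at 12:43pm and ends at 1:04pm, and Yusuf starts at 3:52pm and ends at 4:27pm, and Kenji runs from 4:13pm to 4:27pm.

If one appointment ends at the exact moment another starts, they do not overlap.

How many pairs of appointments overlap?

Check each pair: they overlap iff neither finishes before the other starts.
Sorted by start: Rohan, Nadia, Noor, Amara, Tariq, Yusuf, Kenji.
Nadia starts exactly when Rohan ends (back-to-back, no overlap), so Rohan has no further overlaps.
Noor starts exactly when Nadia ends (back-to-back, no overlap), so Nadia has no further overlaps.
Amara starts before Noor ends → Noor and Amara overlap.
Tariq starts after Noor ends, so Noor has no further overlaps.
Tariq starts after Amara ends, so Amara has no further overlaps.
Yusuf starts after Tariq ends, so Tariq has no further overlaps.
Kenji starts before Yusuf ends → Yusuf and Kenji overlap.
Overlapping pairs: Amara & Noor, Kenji & Yusuf — 2 in total.

2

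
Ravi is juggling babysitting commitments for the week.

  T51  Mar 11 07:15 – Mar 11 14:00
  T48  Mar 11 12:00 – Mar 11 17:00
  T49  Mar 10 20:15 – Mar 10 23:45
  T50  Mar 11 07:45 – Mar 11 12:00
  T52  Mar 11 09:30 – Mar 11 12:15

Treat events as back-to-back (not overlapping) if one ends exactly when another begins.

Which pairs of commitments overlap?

Check each pair: they overlap iff neither finishes before the other starts.
Sorted by start: T49, T51, T50, T52, T48.
T51 starts after T49 ends — done with T49.
T50 starts before T51 ends → T51 and T50 overlap.
T52 starts before T51 ends → T51 and T52 overlap.
T48 starts before T51 ends → T51 and T48 overlap.
T52 starts before T50 ends → T50 and T52 overlap.
T48 starts exactly when T50 ends (back-to-back, no overlap).
T48 starts before T52 ends → T52 and T48 overlap.

T48 & T51, T48 & T52, T50 & T51, T50 & T52, T51 & T52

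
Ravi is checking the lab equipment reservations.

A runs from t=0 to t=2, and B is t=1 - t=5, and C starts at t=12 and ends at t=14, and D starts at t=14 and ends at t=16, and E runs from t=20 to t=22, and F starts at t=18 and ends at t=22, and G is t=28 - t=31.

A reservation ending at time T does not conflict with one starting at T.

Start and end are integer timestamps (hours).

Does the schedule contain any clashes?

Yes

Sorted by start: A, B, C, D, F, E, G.
B starts before A ends → A and B overlap.
That's a conflict, so the schedule is not conflict-free.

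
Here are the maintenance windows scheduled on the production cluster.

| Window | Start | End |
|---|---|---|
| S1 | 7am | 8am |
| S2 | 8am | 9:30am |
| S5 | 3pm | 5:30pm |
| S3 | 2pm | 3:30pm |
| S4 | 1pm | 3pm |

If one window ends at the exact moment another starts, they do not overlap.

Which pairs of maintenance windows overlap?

S3 & S4, S3 & S5

Sorted by start: S1, S2, S4, S3, S5.
S2 starts exactly when S1 ends (back-to-back, no overlap); S1 is clear from here.
S4 starts after S2 ends; S2 is clear from here.
S3 starts before S4 ends → S4 and S3 overlap.
S5 starts exactly when S4 ends (back-to-back, no overlap).
S5 starts before S3 ends → S3 and S5 overlap.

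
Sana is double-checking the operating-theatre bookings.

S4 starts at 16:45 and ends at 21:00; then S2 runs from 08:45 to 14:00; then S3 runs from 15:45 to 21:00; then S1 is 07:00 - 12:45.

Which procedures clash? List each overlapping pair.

S1 & S2, S3 & S4

Sorted by start: S1, S2, S3, S4.
S2 starts before S1 ends → S1 and S2 overlap.
S3 starts after S1 ends; S1 is clear from here.
S3 starts after S2 ends; S2 is clear from here.
S4 starts before S3 ends → S3 and S4 overlap.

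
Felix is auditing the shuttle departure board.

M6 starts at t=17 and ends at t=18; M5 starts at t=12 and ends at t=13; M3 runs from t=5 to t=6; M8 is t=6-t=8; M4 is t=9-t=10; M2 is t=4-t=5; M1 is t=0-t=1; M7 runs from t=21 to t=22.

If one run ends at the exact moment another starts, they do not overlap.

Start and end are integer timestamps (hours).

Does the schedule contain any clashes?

Sorted by start: M1, M2, M3, M8, M4, M5, M6, M7.
M2 starts after M1 ends, so M1 has no further overlaps.
M3 starts exactly when M2 ends (back-to-back, no overlap), so M2 has no further overlaps.
M8 starts exactly when M3 ends (back-to-back, no overlap), so M3 has no further overlaps.
M4 starts after M8 ends, so M8 has no further overlaps.
M5 starts after M4 ends, so M4 has no further overlaps.
M6 starts after M5 ends, so M5 has no further overlaps.
M7 starts after M6 ends.
Every pair is clear; the schedule has no overlaps.

No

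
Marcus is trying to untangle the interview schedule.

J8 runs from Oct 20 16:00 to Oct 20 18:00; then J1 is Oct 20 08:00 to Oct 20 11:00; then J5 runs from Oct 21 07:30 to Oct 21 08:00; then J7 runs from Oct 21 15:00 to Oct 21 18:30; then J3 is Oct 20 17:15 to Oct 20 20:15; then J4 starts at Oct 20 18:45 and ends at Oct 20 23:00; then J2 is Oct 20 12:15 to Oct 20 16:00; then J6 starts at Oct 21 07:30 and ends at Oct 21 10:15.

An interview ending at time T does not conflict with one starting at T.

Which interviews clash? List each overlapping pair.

J3 & J4, J3 & J8, J5 & J6

Sorted by start: J1, J2, J8, J3, J4, J5, J6, J7.
J2 starts after J1 ends — done with J1.
J8 starts exactly when J2 ends (back-to-back, no overlap) — done with J2.
J3 starts before J8 ends → J8 and J3 overlap.
J4 starts after J8 ends — done with J8.
J4 starts before J3 ends → J3 and J4 overlap.
J5 starts after J3 ends — done with J3.
J5 starts after J4 ends — done with J4.
J6 starts before J5 ends → J5 and J6 overlap.
J7 starts after J5 ends.
J7 starts after J6 ends.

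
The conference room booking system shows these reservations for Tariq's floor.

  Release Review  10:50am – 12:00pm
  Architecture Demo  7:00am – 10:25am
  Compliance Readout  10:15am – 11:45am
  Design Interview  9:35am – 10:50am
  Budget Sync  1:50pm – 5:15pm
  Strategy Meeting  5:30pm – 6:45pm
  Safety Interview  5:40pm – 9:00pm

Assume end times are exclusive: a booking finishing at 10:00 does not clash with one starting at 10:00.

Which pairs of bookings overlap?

Two intervals overlap when each starts before the other ends.
Sorted by start: Architecture Demo, Design Interview, Compliance Readout, Release Review, Budget Sync, Strategy Meeting, Safety Interview.
Design Interview starts before Architecture Demo ends → Architecture Demo and Design Interview overlap.
Compliance Readout starts before Architecture Demo ends → Architecture Demo and Compliance Readout overlap.
Release Review starts after Architecture Demo ends — done with Architecture Demo.
Compliance Readout starts before Design Interview ends → Design Interview and Compliance Readout overlap.
Release Review starts exactly when Design Interview ends (back-to-back, no overlap) — done with Design Interview.
Release Review starts before Compliance Readout ends → Compliance Readout and Release Review overlap.
Budget Sync starts after Compliance Readout ends — done with Compliance Readout.
Budget Sync starts after Release Review ends — done with Release Review.
Strategy Meeting starts after Budget Sync ends — done with Budget Sync.
Safety Interview starts before Strategy Meeting ends → Strategy Meeting and Safety Interview overlap.

Architecture Demo & Compliance Readout, Architecture Demo & Design Interview, Compliance Readout & Design Interview, Compliance Readout & Release Review, Safety Interview & Strategy Meeting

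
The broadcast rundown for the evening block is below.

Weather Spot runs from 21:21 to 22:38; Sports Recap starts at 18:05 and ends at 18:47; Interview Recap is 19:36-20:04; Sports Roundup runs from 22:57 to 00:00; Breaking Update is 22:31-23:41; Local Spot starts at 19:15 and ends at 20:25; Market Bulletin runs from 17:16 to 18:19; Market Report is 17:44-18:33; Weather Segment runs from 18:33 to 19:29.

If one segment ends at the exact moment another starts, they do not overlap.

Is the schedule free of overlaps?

No

Check each pair: they overlap iff neither finishes before the other starts.
Sorted by start: Market Bulletin, Market Report, Sports Recap, Weather Segment, Local Spot, Interview Recap, Weather Spot, Breaking Update, Sports Roundup.
Market Report starts before Market Bulletin ends → Market Bulletin and Market Report overlap.
That's a conflict, so the schedule is not conflict-free.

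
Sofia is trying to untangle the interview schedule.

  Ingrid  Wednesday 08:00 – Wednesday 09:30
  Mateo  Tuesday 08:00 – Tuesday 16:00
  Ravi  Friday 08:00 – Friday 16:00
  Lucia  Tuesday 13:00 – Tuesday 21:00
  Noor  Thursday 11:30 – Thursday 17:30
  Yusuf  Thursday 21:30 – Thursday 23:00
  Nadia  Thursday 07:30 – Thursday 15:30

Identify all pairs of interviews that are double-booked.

Two intervals overlap when each starts before the other ends.
Sorted by start: Mateo, Lucia, Ingrid, Nadia, Noor, Yusuf, Ravi.
Lucia starts before Mateo ends → Mateo and Lucia overlap.
Ingrid starts after Mateo ends; Mateo is clear from here.
Ingrid starts after Lucia ends; Lucia is clear from here.
Nadia starts after Ingrid ends; Ingrid is clear from here.
Noor starts before Nadia ends → Nadia and Noor overlap.
Yusuf starts after Nadia ends; Nadia is clear from here.
Yusuf starts after Noor ends; Noor is clear from here.
Ravi starts after Yusuf ends.

Lucia & Mateo, Nadia & Noor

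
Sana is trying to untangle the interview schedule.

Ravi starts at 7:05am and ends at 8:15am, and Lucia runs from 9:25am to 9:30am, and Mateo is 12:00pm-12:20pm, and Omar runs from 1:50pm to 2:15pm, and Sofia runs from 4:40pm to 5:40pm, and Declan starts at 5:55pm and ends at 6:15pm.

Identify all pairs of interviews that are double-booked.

no overlapping pairs

Sorted by start: Ravi, Lucia, Mateo, Omar, Sofia, Declan.
Lucia starts after Ravi ends, so nothing later overlaps Ravi either.
Mateo starts after Lucia ends, so nothing later overlaps Lucia either.
Omar starts after Mateo ends, so nothing later overlaps Mateo either.
Sofia starts after Omar ends, so nothing later overlaps Omar either.
Declan starts after Sofia ends.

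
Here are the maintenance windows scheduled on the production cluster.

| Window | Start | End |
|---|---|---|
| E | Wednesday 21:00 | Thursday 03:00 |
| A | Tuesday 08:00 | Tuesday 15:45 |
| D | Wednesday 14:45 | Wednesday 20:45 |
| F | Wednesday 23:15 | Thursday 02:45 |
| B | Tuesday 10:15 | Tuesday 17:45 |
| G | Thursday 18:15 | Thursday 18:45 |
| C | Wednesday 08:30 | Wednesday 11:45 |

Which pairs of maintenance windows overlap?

A & B, E & F

Sorted by start: A, B, C, D, E, F, G.
B starts before A ends → A and B overlap.
C starts after A ends; A is clear from here.
C starts after B ends; B is clear from here.
D starts after C ends; C is clear from here.
E starts after D ends; D is clear from here.
F starts before E ends → E and F overlap.
G starts after E ends.
G starts after F ends.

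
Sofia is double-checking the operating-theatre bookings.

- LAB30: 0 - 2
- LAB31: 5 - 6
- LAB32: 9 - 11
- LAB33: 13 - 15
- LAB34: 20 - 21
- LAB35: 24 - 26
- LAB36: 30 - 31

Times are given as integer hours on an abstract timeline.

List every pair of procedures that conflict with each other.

no conflicts

Sorted by start: LAB30, LAB31, LAB32, LAB33, LAB34, LAB35, LAB36.
LAB31 starts after LAB30 ends, so nothing later overlaps LAB30 either.
LAB32 starts after LAB31 ends, so nothing later overlaps LAB31 either.
LAB33 starts after LAB32 ends, so nothing later overlaps LAB32 either.
LAB34 starts after LAB33 ends, so nothing later overlaps LAB33 either.
LAB35 starts after LAB34 ends, so nothing later overlaps LAB34 either.
LAB36 starts after LAB35 ends.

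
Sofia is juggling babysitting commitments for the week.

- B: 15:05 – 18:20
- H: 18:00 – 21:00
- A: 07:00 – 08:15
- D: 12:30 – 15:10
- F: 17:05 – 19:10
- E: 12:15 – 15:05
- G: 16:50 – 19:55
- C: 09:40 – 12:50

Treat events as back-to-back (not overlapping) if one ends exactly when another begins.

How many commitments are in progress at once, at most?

4

Walk through starts and ends in time order (an end at T is processed before a start at T):
07:00 start A → 1
08:15 end A → 0
09:40 start C → 1
12:15 start E → 2
12:30 start D → 3
12:50 end C → 2
15:05 end E → 1
15:05 start B → 2
15:10 end D → 1
16:50 start G → 2
17:05 start F → 3
18:00 start H → 4
18:20 end B → 3
19:10 end F → 2
19:55 end G → 1
21:00 end H → 0
Peak is 4, at 18:00 (B, F, G, H).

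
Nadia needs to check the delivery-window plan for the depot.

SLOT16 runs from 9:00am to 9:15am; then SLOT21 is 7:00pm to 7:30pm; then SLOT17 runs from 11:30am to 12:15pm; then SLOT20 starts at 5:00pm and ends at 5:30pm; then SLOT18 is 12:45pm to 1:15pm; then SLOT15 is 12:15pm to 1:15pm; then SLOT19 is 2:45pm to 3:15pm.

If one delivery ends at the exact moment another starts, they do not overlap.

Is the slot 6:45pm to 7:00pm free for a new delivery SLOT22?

Yes — the slot is free

SLOT16: ends 9:15am at or before SLOT22 starts 6:45pm → clear.
SLOT17: ends 12:15pm at or before SLOT22 starts 6:45pm → clear.
SLOT15: ends 1:15pm at or before SLOT22 starts 6:45pm → clear.
SLOT18: ends 1:15pm at or before SLOT22 starts 6:45pm → clear.
SLOT19: ends 3:15pm at or before SLOT22 starts 6:45pm → clear.
SLOT20: ends 5:30pm at or before SLOT22 starts 6:45pm → clear.
SLOT21: starts 7:00pm at or after SLOT22 ends 7:00pm → clear.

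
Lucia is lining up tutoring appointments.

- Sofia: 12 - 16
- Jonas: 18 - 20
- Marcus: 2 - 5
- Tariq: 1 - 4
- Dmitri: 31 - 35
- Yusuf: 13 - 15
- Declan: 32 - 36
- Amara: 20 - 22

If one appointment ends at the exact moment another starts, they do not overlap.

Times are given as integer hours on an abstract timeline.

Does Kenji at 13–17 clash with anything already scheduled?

Yes — it overlaps Sofia, Yusuf

Tariq: ends 4 at or before Kenji starts 13 → clear.
Marcus: ends 5 at or before Kenji starts 13 → clear.
Sofia: starts 12 before Kenji ends 17, and ends 16 after Kenji starts 13 → overlap.
Yusuf: starts 13 before Kenji ends 17, and ends 15 after Kenji starts 13 → overlap.
Jonas: starts 18 at or after Kenji ends 17 → clear.
Amara: starts 20 at or after Kenji ends 17 → clear.
Dmitri: starts 31 at or after Kenji ends 17 → clear.
Declan: starts 32 at or after Kenji ends 17 → clear.
Kenji overlaps Yusuf, Sofia.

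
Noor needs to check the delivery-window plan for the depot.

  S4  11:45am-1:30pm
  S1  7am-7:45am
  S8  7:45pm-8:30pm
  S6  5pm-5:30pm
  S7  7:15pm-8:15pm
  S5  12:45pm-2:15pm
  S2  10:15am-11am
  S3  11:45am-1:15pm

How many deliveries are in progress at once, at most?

Sweep the timeline, counting +1 at each start and −1 at each end (ends before starts at a tie):
7am start S1 → 1
7:45am end S1 → 0
10:15am start S2 → 1
11am end S2 → 0
11:45am start S3 → 1
11:45am start S4 → 2
12:45pm start S5 → 3
1:15pm end S3 → 2
1:30pm end S4 → 1
2:15pm end S5 → 0
5pm start S6 → 1
5:30pm end S6 → 0
7:15pm start S7 → 1
7:45pm start S8 → 2
8:15pm end S7 → 1
8:30pm end S8 → 0
Peak is 3, at 12:45pm (S3, S4, S5).

3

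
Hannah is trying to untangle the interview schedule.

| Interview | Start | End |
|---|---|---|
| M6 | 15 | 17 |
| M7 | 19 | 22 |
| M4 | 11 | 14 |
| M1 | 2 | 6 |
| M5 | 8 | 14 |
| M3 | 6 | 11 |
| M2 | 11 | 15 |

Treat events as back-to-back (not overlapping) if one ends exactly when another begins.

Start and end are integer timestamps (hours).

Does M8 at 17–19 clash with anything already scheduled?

M1: ends 6 at or before M8 starts 17 → clear.
M3: ends 11 at or before M8 starts 17 → clear.
M5: ends 14 at or before M8 starts 17 → clear.
M2: ends 15 at or before M8 starts 17 → clear.
M4: ends 14 at or before M8 starts 17 → clear.
M6: ends 17 at or before M8 starts 17 → clear.
M7: starts 19 at or after M8 ends 19 → clear.

No — it doesn't clash with anything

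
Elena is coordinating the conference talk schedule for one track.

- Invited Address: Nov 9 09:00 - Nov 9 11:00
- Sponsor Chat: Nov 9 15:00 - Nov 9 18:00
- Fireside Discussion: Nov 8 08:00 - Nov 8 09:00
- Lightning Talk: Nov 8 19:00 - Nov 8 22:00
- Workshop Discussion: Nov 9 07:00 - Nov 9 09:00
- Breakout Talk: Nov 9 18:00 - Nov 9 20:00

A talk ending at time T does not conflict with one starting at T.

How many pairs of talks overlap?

0

Sorted by start: Fireside Discussion, Lightning Talk, Workshop Discussion, Invited Address, Sponsor Chat, Breakout Talk.
Lightning Talk starts after Fireside Discussion ends, so Fireside Discussion has no further overlaps.
Workshop Discussion starts after Lightning Talk ends, so Lightning Talk has no further overlaps.
Invited Address starts exactly when Workshop Discussion ends (back-to-back, no overlap), so Workshop Discussion has no further overlaps.
Sponsor Chat starts after Invited Address ends, so Invited Address has no further overlaps.
Breakout Talk starts exactly when Sponsor Chat ends (back-to-back, no overlap).
No pair overlaps.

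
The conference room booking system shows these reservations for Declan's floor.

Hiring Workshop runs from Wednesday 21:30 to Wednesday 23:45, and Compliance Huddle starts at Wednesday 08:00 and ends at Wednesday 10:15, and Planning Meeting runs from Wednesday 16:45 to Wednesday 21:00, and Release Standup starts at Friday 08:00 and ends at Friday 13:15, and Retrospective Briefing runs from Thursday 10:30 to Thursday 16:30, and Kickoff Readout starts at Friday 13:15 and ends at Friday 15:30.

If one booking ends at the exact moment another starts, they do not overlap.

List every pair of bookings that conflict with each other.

no overlapping pairs

Sorted by start: Compliance Huddle, Planning Meeting, Hiring Workshop, Retrospective Briefing, Release Standup, Kickoff Readout.
Planning Meeting starts after Compliance Huddle ends, so Compliance Huddle has no further overlaps.
Hiring Workshop starts after Planning Meeting ends, so Planning Meeting has no further overlaps.
Retrospective Briefing starts after Hiring Workshop ends, so Hiring Workshop has no further overlaps.
Release Standup starts after Retrospective Briefing ends, so Retrospective Briefing has no further overlaps.
Kickoff Readout starts exactly when Release Standup ends (back-to-back, no overlap).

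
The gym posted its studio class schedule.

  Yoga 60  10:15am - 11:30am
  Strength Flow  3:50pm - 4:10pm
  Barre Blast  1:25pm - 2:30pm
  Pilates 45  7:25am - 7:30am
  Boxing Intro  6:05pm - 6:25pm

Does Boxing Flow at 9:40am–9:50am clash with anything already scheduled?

Pilates 45: ends 7:30am at or before Boxing Flow starts 9:40am → clear.
Yoga 60: starts 10:15am at or after Boxing Flow ends 9:50am → clear.
Barre Blast: starts 1:25pm at or after Boxing Flow ends 9:50am → clear.
Strength Flow: starts 3:50pm at or after Boxing Flow ends 9:50am → clear.
Boxing Intro: starts 6:05pm at or after Boxing Flow ends 9:50am → clear.

No — it doesn't clash with anything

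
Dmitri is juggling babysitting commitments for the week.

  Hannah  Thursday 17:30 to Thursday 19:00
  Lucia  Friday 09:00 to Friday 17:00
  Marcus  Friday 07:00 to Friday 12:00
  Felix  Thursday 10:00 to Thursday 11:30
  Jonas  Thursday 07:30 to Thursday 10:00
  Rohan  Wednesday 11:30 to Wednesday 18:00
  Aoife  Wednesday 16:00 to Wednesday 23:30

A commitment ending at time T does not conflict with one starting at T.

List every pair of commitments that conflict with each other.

Aoife & Rohan, Lucia & Marcus

Sorted by start: Rohan, Aoife, Jonas, Felix, Hannah, Marcus, Lucia.
Aoife starts before Rohan ends → Rohan and Aoife overlap.
Jonas starts after Rohan ends; Rohan is clear from here.
Jonas starts after Aoife ends; Aoife is clear from here.
Felix starts exactly when Jonas ends (back-to-back, no overlap); Jonas is clear from here.
Hannah starts after Felix ends; Felix is clear from here.
Marcus starts after Hannah ends; Hannah is clear from here.
Lucia starts before Marcus ends → Marcus and Lucia overlap.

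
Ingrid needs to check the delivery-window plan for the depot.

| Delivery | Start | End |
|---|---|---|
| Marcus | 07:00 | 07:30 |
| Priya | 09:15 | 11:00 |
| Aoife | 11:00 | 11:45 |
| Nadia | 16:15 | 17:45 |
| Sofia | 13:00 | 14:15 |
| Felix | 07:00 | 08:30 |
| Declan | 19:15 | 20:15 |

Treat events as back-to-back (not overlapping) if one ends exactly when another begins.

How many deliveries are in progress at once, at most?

Sweep the timeline, counting +1 at each start and −1 at each end (ends before starts at a tie):
07:00 start Felix → 1
07:00 start Marcus → 2
07:30 end Marcus → 1
08:30 end Felix → 0
09:15 start Priya → 1
11:00 end Priya → 0
11:00 start Aoife → 1
11:45 end Aoife → 0
13:00 start Sofia → 1
14:15 end Sofia → 0
16:15 start Nadia → 1
17:45 end Nadia → 0
19:15 start Declan → 1
20:15 end Declan → 0
Peak is 2, at 07:00 (Felix, Marcus).

2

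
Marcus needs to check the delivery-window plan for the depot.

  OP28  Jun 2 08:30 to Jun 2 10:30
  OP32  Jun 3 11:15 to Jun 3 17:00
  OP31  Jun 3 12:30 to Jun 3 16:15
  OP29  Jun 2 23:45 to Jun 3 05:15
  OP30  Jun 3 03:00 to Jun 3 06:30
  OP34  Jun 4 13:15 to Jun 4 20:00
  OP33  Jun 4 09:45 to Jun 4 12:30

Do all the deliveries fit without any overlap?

No

Sorted by start: OP28, OP29, OP30, OP32, OP31, OP33, OP34.
OP29 starts after OP28 ends; OP28 is clear from here.
OP30 starts before OP29 ends → OP29 and OP30 overlap.
That's a conflict, so the schedule is not conflict-free.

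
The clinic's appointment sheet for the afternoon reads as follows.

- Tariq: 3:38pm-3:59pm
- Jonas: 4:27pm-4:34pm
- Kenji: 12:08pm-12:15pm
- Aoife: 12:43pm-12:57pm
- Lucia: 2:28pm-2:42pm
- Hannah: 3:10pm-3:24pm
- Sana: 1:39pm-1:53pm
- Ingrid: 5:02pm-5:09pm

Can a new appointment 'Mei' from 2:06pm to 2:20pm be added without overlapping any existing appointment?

Yes — the slot is free

Kenji: ends 12:15pm at or before Mei starts 2:06pm → clear.
Aoife: ends 12:57pm at or before Mei starts 2:06pm → clear.
Sana: ends 1:53pm at or before Mei starts 2:06pm → clear.
Lucia: starts 2:28pm at or after Mei ends 2:20pm → clear.
Hannah: starts 3:10pm at or after Mei ends 2:20pm → clear.
Tariq: starts 3:38pm at or after Mei ends 2:20pm → clear.
Jonas: starts 4:27pm at or after Mei ends 2:20pm → clear.
Ingrid: starts 5:02pm at or after Mei ends 2:20pm → clear.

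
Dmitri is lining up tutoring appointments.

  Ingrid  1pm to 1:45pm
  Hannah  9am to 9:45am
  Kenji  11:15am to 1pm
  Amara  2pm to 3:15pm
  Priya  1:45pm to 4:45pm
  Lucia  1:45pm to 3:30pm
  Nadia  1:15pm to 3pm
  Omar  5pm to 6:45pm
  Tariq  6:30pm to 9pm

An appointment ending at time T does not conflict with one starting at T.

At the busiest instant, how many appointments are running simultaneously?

Sweep the timeline, counting +1 at each start and −1 at each end (ends before starts at a tie):
9am start Hannah → 1
9:45am end Hannah → 0
11:15am start Kenji → 1
1pm end Kenji → 0
1pm start Ingrid → 1
1:15pm start Nadia → 2
1:45pm end Ingrid → 1
1:45pm start Lucia → 2
1:45pm start Priya → 3
2pm start Amara → 4
3pm end Nadia → 3
3:15pm end Amara → 2
3:30pm end Lucia → 1
4:45pm end Priya → 0
5pm start Omar → 1
6:30pm start Tariq → 2
6:45pm end Omar → 1
9pm end Tariq → 0
Peak is 4, at 2pm (Amara, Lucia, Nadia, Priya).

4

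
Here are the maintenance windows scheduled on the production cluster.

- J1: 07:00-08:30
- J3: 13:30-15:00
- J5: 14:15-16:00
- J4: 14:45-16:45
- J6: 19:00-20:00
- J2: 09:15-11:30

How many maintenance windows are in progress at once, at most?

3

Walk through starts and ends in time order (an end at T is processed before a start at T):
07:00 start J1 → 1
08:30 end J1 → 0
09:15 start J2 → 1
11:30 end J2 → 0
13:30 start J3 → 1
14:15 start J5 → 2
14:45 start J4 → 3
15:00 end J3 → 2
16:00 end J5 → 1
16:45 end J4 → 0
19:00 start J6 → 1
20:00 end J6 → 0
Peak is 3, at 14:45 (J3, J4, J5).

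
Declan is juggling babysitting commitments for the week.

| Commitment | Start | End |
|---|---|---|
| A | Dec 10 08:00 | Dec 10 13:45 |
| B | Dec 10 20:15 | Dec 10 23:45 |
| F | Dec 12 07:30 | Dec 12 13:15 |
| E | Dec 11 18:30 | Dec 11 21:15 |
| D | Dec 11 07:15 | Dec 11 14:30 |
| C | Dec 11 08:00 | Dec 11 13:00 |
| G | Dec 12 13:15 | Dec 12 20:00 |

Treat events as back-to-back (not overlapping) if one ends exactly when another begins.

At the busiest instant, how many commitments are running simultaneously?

Sort all start/end points and keep a running count:
Dec 10 08:00 start A → 1
Dec 10 13:45 end A → 0
Dec 10 20:15 start B → 1
Dec 10 23:45 end B → 0
Dec 11 07:15 start D → 1
Dec 11 08:00 start C → 2
Dec 11 13:00 end C → 1
Dec 11 14:30 end D → 0
Dec 11 18:30 start E → 1
Dec 11 21:15 end E → 0
Dec 12 07:30 start F → 1
Dec 12 13:15 end F → 0
Dec 12 13:15 start G → 1
Dec 12 20:00 end G → 0
Peak is 2, at Dec 11 08:00 (C, D).

2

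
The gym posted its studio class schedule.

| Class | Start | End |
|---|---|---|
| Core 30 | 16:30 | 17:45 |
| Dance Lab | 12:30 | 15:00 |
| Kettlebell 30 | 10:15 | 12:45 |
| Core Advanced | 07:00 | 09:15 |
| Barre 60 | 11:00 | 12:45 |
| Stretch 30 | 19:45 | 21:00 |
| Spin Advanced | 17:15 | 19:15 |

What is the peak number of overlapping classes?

Sort all start/end points and keep a running count:
07:00 start Core Advanced → 1
09:15 end Core Advanced → 0
10:15 start Kettlebell 30 → 1
11:00 start Barre 60 → 2
12:30 start Dance Lab → 3
12:45 end Barre 60 → 2
12:45 end Kettlebell 30 → 1
15:00 end Dance Lab → 0
16:30 start Core 30 → 1
17:15 start Spin Advanced → 2
17:45 end Core 30 → 1
19:15 end Spin Advanced → 0
19:45 start Stretch 30 → 1
21:00 end Stretch 30 → 0
Peak is 3, at 12:30 (Barre 60, Dance Lab, Kettlebell 30).

3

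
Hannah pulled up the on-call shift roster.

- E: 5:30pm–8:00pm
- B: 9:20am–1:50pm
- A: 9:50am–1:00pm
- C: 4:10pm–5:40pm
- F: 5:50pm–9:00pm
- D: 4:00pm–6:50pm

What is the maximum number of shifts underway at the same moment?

3

Sweep the timeline, counting +1 at each start and −1 at each end (ends before starts at a tie):
9:20am start B → 1
9:50am start A → 2
1:00pm end A → 1
1:50pm end B → 0
4:00pm start D → 1
4:10pm start C → 2
5:30pm start E → 3
5:40pm end C → 2
5:50pm start F → 3
6:50pm end D → 2
8:00pm end E → 1
9:00pm end F → 0
Peak is 3, at 5:30pm (C, D, E).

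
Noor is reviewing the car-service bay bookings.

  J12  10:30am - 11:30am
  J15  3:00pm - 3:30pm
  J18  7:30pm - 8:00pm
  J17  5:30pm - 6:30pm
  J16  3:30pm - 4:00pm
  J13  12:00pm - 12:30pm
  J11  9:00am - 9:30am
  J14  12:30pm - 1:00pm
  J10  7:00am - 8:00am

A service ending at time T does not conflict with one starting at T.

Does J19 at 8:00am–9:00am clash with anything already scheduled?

No — it doesn't clash with anything

J10: ends 8:00am at or before J19 starts 8:00am → clear.
J11: starts 9:00am at or after J19 ends 9:00am → clear.
J12: starts 10:30am at or after J19 ends 9:00am → clear.
J13: starts 12:00pm at or after J19 ends 9:00am → clear.
J14: starts 12:30pm at or after J19 ends 9:00am → clear.
J15: starts 3:00pm at or after J19 ends 9:00am → clear.
J16: starts 3:30pm at or after J19 ends 9:00am → clear.
J17: starts 5:30pm at or after J19 ends 9:00am → clear.
J18: starts 7:30pm at or after J19 ends 9:00am → clear.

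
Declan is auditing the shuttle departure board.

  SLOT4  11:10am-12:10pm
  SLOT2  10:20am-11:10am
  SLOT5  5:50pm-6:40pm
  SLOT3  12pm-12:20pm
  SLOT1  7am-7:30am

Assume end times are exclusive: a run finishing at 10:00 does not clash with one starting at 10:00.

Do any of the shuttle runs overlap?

Sorted by start: SLOT1, SLOT2, SLOT4, SLOT3, SLOT5.
SLOT2 starts after SLOT1 ends, so SLOT1 has no further overlaps.
SLOT4 starts exactly when SLOT2 ends (back-to-back, no overlap), so SLOT2 has no further overlaps.
SLOT3 starts before SLOT4 ends → SLOT4 and SLOT3 overlap.
That's a conflict, so the schedule is not conflict-free.

Yes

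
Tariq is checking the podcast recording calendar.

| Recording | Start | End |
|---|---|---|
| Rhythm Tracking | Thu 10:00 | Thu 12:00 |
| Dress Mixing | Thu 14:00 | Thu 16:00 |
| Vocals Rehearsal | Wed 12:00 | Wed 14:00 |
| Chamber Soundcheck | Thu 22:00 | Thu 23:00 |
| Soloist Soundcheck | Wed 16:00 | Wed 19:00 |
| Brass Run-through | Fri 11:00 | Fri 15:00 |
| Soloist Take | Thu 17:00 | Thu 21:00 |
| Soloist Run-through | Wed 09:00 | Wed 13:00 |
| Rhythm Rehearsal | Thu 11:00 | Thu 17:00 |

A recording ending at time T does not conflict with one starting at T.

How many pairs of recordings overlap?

3

Check each pair: they overlap iff neither finishes before the other starts.
Sorted by start: Soloist Run-through, Vocals Rehearsal, Soloist Soundcheck, Rhythm Tracking, Rhythm Rehearsal, Dress Mixing, Soloist Take, Chamber Soundcheck, Brass Run-through.
Vocals Rehearsal starts before Soloist Run-through ends → Soloist Run-through and Vocals Rehearsal overlap.
Soloist Soundcheck starts after Soloist Run-through ends, so nothing later overlaps Soloist Run-through either.
Soloist Soundcheck starts after Vocals Rehearsal ends, so nothing later overlaps Vocals Rehearsal either.
Rhythm Tracking starts after Soloist Soundcheck ends, so nothing later overlaps Soloist Soundcheck either.
Rhythm Rehearsal starts before Rhythm Tracking ends → Rhythm Tracking and Rhythm Rehearsal overlap.
Dress Mixing starts after Rhythm Tracking ends, so nothing later overlaps Rhythm Tracking either.
Dress Mixing starts before Rhythm Rehearsal ends → Rhythm Rehearsal and Dress Mixing overlap.
Soloist Take starts exactly when Rhythm Rehearsal ends (back-to-back, no overlap), so nothing later overlaps Rhythm Rehearsal either.
Soloist Take starts after Dress Mixing ends, so nothing later overlaps Dress Mixing either.
Chamber Soundcheck starts after Soloist Take ends, so nothing later overlaps Soloist Take either.
Brass Run-through starts after Chamber Soundcheck ends.
Overlapping pairs: Dress Mixing & Rhythm Rehearsal, Rhythm Rehearsal & Rhythm Tracking, Soloist Run-through & Vocals Rehearsal — 3 in total.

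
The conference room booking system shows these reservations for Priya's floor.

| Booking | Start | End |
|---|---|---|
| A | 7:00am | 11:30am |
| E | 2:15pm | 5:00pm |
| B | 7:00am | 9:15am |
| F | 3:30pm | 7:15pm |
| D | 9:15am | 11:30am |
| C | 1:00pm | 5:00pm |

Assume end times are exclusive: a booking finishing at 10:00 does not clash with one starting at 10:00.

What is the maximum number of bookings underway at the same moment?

Sort all start/end points and keep a running count:
7:00am start A → 1
7:00am start B → 2
9:15am end B → 1
9:15am start D → 2
11:30am end A → 1
11:30am end D → 0
1:00pm start C → 1
2:15pm start E → 2
3:30pm start F → 3
5:00pm end C → 2
5:00pm end E → 1
7:15pm end F → 0
Peak is 3, at 3:30pm (C, E, F).

3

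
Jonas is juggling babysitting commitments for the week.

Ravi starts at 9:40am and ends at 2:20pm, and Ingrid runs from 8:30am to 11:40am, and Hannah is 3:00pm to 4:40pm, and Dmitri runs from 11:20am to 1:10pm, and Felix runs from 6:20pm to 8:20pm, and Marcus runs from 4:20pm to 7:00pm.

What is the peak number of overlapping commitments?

Sweep the timeline, counting +1 at each start and −1 at each end (ends before starts at a tie):
8:30am start Ingrid → 1
9:40am start Ravi → 2
11:20am start Dmitri → 3
11:40am end Ingrid → 2
1:10pm end Dmitri → 1
2:20pm end Ravi → 0
3:00pm start Hannah → 1
4:20pm start Marcus → 2
4:40pm end Hannah → 1
6:20pm start Felix → 2
7:00pm end Marcus → 1
8:20pm end Felix → 0
Peak is 3, at 11:20am (Dmitri, Ingrid, Ravi).

3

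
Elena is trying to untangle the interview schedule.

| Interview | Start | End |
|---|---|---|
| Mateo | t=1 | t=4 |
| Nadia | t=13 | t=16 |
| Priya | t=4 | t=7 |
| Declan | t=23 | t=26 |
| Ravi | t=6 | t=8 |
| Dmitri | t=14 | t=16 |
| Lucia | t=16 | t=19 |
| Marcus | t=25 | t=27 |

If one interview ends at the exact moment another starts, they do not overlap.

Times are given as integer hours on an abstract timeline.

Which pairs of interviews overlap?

Declan & Marcus, Dmitri & Nadia, Priya & Ravi

Sorted by start: Mateo, Priya, Ravi, Nadia, Dmitri, Lucia, Declan, Marcus.
Priya starts exactly when Mateo ends (back-to-back, no overlap) — done with Mateo.
Ravi starts before Priya ends → Priya and Ravi overlap.
Nadia starts after Priya ends — done with Priya.
Nadia starts after Ravi ends — done with Ravi.
Dmitri starts before Nadia ends → Nadia and Dmitri overlap.
Lucia starts exactly when Nadia ends (back-to-back, no overlap) — done with Nadia.
Lucia starts exactly when Dmitri ends (back-to-back, no overlap) — done with Dmitri.
Declan starts after Lucia ends — done with Lucia.
Marcus starts before Declan ends → Declan and Marcus overlap.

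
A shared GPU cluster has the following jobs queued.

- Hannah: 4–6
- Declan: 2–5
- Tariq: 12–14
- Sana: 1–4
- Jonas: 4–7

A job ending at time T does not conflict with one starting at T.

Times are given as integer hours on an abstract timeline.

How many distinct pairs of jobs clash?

Two intervals overlap when each starts before the other ends.
Sorted by start: Sana, Declan, Hannah, Jonas, Tariq.
Declan starts before Sana ends → Sana and Declan overlap.
Hannah starts exactly when Sana ends (back-to-back, no overlap); Sana is clear from here.
Hannah starts before Declan ends → Declan and Hannah overlap.
Jonas starts before Declan ends → Declan and Jonas overlap.
Tariq starts after Declan ends.
Jonas starts before Hannah ends → Hannah and Jonas overlap.
Tariq starts after Hannah ends.
Tariq starts after Jonas ends.
Overlapping pairs: Declan & Hannah, Declan & Jonas, Declan & Sana, Hannah & Jonas — 4 in total.

4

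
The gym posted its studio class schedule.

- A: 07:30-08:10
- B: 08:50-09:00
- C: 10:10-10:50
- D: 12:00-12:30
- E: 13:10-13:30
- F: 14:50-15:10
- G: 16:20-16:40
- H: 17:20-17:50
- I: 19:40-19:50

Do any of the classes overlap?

No

Sorted by start: A, B, C, D, E, F, G, H, I.
B starts after A ends, so nothing later overlaps A either.
C starts after B ends, so nothing later overlaps B either.
D starts after C ends, so nothing later overlaps C either.
E starts after D ends, so nothing later overlaps D either.
F starts after E ends, so nothing later overlaps E either.
G starts after F ends, so nothing later overlaps F either.
H starts after G ends, so nothing later overlaps G either.
I starts after H ends.
Every pair is clear; the schedule has no overlaps.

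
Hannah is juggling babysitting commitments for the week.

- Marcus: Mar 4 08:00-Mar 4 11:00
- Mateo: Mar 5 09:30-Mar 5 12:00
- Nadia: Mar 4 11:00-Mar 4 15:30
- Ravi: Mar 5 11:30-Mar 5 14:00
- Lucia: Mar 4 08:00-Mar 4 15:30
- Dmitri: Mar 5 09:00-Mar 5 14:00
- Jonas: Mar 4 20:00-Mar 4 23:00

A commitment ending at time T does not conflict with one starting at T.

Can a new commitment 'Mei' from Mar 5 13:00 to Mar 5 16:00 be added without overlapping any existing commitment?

No — it overlaps Dmitri, Ravi

Lucia: ends Mar 4 15:30 at or before Mei starts Mar 5 13:00 → clear.
Marcus: ends Mar 4 11:00 at or before Mei starts Mar 5 13:00 → clear.
Nadia: ends Mar 4 15:30 at or before Mei starts Mar 5 13:00 → clear.
Jonas: ends Mar 4 23:00 at or before Mei starts Mar 5 13:00 → clear.
Dmitri: starts Mar 5 09:00 before Mei ends Mar 5 16:00, and ends Mar 5 14:00 after Mei starts Mar 5 13:00 → overlap.
Mateo: ends Mar 5 12:00 at or before Mei starts Mar 5 13:00 → clear.
Ravi: starts Mar 5 11:30 before Mei ends Mar 5 16:00, and ends Mar 5 14:00 after Mei starts Mar 5 13:00 → overlap.
Mei overlaps Dmitri, Ravi.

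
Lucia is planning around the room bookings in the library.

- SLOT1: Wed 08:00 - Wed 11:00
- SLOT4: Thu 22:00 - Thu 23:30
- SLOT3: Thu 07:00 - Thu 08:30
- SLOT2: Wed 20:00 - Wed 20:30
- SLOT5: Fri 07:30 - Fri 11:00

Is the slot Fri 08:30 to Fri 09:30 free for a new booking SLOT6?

No — it overlaps SLOT5

SLOT1: ends Wed 11:00 at or before SLOT6 starts Fri 08:30 → clear.
SLOT2: ends Wed 20:30 at or before SLOT6 starts Fri 08:30 → clear.
SLOT3: ends Thu 08:30 at or before SLOT6 starts Fri 08:30 → clear.
SLOT4: ends Thu 23:30 at or before SLOT6 starts Fri 08:30 → clear.
SLOT5: starts Fri 07:30 before SLOT6 ends Fri 09:30, and ends Fri 11:00 after SLOT6 starts Fri 08:30 → overlap.
SLOT6 overlaps SLOT5.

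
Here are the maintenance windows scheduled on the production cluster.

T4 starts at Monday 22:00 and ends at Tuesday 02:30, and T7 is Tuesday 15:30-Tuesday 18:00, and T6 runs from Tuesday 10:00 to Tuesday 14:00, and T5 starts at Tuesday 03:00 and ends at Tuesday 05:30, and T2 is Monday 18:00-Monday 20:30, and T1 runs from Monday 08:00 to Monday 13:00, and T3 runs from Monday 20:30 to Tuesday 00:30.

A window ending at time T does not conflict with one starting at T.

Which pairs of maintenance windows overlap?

Sorted by start: T1, T2, T3, T4, T5, T6, T7.
T2 starts after T1 ends; T1 is clear from here.
T3 starts exactly when T2 ends (back-to-back, no overlap); T2 is clear from here.
T4 starts before T3 ends → T3 and T4 overlap.
T5 starts after T3 ends; T3 is clear from here.
T5 starts after T4 ends; T4 is clear from here.
T6 starts after T5 ends; T5 is clear from here.
T7 starts after T6 ends.

T3 & T4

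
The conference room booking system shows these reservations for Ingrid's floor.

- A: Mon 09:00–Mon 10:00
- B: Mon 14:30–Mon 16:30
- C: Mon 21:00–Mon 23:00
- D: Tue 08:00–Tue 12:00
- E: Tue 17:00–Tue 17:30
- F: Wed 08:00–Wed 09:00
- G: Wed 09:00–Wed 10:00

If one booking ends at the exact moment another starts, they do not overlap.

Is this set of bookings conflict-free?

Check each pair: they overlap iff neither finishes before the other starts.
Sorted by start: A, B, C, D, E, F, G.
B starts after A ends, so nothing later overlaps A either.
C starts after B ends, so nothing later overlaps B either.
D starts after C ends, so nothing later overlaps C either.
E starts after D ends, so nothing later overlaps D either.
F starts after E ends, so nothing later overlaps E either.
G starts exactly when F ends (back-to-back, no overlap).
Every pair is clear; the schedule has no overlaps.

Yes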